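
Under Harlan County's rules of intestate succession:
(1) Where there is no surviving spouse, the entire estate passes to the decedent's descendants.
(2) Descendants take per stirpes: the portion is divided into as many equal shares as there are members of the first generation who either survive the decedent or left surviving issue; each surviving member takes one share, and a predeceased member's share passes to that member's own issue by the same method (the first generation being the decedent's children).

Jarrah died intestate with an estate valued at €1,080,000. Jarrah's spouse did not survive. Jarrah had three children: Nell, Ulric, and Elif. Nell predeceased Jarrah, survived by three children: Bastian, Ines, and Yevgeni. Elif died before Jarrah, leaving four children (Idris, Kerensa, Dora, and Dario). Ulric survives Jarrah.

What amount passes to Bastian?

Bastian receives €120,000.

The entire €1,080,000 passes to the descendants.
That amount (€1,080,000) is divided into 3 shares of €360,000: Ulric takes €360,000; Nell's €360,000 share passes to Nell's issue; Elif's €360,000 share passes to Elif's issue.
Nell's share (€360,000) is divided into 3 shares of €120,000: Bastian, Ines, and Yevgeni each take €120,000.
Elif's share (€360,000) is divided into 4 shares of €90,000: Idris, Kerensa, Dora, and Dario each take €90,000.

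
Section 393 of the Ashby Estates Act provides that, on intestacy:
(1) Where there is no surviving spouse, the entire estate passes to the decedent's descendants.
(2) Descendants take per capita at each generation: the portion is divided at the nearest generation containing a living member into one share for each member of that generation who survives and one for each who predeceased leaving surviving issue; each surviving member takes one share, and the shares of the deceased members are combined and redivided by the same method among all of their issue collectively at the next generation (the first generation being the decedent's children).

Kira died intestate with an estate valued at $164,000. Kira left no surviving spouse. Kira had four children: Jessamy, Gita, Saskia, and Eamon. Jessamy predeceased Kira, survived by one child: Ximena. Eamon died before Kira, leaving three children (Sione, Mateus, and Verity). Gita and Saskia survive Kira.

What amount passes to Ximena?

The entire $164,000 passes to the descendants.
That amount ($164,000) is divided at the children's generation into 4 shares of $41,000. Gita and Saskia each take $41,000. The 2 shares of the deceased (Jessamy and Eamon) are combined into a pool of $82,000.
That pool ($82,000) is divided at the grandchildren's generation equally among Ximena, Sione, Mateus, and Verity: $20,500 each.

Ximena receives $20,500.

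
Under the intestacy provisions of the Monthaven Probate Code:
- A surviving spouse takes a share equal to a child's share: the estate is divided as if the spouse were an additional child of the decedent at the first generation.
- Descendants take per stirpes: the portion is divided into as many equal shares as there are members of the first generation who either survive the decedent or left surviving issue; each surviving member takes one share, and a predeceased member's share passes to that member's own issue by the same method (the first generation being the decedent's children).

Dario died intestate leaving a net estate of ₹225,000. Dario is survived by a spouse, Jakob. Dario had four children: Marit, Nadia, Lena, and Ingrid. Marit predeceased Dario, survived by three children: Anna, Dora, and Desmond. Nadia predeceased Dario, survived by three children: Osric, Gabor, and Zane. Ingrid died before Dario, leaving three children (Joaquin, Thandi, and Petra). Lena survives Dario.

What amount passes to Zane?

Zane receives ₹15,000.

The spouse counts as an additional share at the children's level, so there are 5 primary shares of ₹45,000. Jakob takes one such share (₹45,000).
The children's combined portion (₹180,000) is divided into 4 shares of ₹45,000: Lena takes ₹45,000; Marit's ₹45,000 share passes to Marit's issue; Nadia's ₹45,000 share passes to Nadia's issue; Ingrid's ₹45,000 share passes to Ingrid's issue.
Marit's share (₹45,000) is divided into 3 shares of ₹15,000: Anna, Dora, and Desmond each take ₹15,000.
Nadia's share (₹45,000) is divided into 3 shares of ₹15,000: Osric, Gabor, and Zane each take ₹15,000.
Ingrid's share (₹45,000) is divided into 3 shares of ₹15,000: Joaquin, Thandi, and Petra each take ₹15,000.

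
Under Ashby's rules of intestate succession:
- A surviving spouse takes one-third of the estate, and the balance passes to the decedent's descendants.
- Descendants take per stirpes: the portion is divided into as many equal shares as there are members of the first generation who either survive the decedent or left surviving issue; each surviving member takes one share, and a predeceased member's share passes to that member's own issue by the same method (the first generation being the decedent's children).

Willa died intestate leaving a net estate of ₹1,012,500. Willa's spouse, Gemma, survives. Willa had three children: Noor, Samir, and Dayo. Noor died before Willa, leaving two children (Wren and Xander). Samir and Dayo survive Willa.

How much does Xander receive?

Gemma takes one-third of ₹1,012,500 = ₹337,500. The remaining ₹675,000 passes to the descendants.
The descendants' portion (₹675,000) is divided into 3 shares of ₹225,000: Samir and Dayo each take ₹225,000; Noor's ₹225,000 share passes to Noor's issue.
Noor's share (₹225,000) is divided into 2 shares of ₹112,500: Wren and Xander each take ₹112,500.

Xander receives ₹112,500.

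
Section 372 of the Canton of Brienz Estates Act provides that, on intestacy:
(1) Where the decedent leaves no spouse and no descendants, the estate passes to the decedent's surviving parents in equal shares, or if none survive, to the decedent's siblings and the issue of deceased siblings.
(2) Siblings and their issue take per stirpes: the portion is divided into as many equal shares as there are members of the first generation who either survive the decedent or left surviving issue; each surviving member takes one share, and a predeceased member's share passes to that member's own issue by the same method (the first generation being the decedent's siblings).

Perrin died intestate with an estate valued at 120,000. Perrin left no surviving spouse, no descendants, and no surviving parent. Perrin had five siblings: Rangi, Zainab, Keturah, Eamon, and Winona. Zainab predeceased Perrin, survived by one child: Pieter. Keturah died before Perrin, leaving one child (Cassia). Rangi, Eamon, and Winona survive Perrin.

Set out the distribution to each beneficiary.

The entire 120,000 passes to the siblings and their issue.
That amount (120,000) is divided into 5 shares of 24,000: Rangi, Eamon, and Winona each take 24,000; Zainab's 24,000 share passes to Zainab's issue; Keturah's 24,000 share passes to Keturah's issue.
Zainab's share (24,000) passes entirely to Pieter.
Keturah's share (24,000) passes entirely to Cassia.

Rangi: 24,000; Pieter: 24,000; Cassia: 24,000; Eamon: 24,000; Winona: 24,000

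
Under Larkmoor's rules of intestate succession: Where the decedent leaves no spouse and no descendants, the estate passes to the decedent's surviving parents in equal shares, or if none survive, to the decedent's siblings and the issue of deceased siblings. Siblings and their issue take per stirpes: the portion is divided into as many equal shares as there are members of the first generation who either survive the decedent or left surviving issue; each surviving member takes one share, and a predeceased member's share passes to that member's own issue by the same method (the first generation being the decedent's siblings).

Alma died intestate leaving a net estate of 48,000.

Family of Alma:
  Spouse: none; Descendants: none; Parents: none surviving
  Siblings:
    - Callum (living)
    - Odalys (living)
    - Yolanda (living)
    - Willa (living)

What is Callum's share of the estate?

The entire 48,000 passes to the siblings and their issue.
That amount (48,000) is divided into 4 shares of 12,000: Callum, Odalys, Yolanda, and Willa each take 12,000.

Callum receives 12,000.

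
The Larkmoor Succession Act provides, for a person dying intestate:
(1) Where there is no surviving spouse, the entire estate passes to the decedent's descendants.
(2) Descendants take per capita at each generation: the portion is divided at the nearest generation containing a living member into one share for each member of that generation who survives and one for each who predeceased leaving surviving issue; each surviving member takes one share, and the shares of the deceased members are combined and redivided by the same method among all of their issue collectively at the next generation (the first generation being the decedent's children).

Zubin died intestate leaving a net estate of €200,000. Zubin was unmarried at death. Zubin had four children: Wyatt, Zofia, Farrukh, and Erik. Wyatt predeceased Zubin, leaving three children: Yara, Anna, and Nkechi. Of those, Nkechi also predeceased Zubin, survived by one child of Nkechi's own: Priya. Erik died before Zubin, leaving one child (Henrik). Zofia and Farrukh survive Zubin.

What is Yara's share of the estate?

The entire €200,000 passes to the descendants.
That amount (€200,000) is divided at the children's generation into 4 shares of €50,000. Zofia and Farrukh each take €50,000. The 2 shares of the deceased (Wyatt and Erik) are combined into a pool of €100,000.
That pool (€100,000) is divided at the grandchildren's generation into 4 shares of €25,000. Yara, Anna, and Henrik each take €25,000. The remaining share for the deceased Nkechi (€25,000) is carried to the next generation.
That pool (€25,000) passes entirely to Priya, the sole taker at the great-grandchildren's generation.

Yara receives €25,000.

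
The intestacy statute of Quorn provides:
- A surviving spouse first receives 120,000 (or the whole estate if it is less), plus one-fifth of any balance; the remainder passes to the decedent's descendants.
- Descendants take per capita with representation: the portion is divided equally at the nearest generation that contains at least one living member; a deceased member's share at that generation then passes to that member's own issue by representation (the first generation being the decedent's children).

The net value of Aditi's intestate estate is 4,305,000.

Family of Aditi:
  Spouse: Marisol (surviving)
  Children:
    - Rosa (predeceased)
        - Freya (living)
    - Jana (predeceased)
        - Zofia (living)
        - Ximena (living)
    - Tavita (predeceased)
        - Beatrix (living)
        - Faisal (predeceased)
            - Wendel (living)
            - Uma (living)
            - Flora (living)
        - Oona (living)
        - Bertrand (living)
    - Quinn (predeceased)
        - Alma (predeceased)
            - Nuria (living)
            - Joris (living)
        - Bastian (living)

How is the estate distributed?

Marisol: 957,000; Freya: 372,000; Zofia: 372,000; Ximena: 372,000; Beatrix: 372,000; Wendel: 124,000; Uma: 124,000; Flora: 124,000; Oona: 372,000; Bertrand: 372,000; Nuria: 186,000; Joris: 186,000; Bastian: 372,000

Marisol first takes 120,000, leaving a balance of 4,185,000. Marisol then takes one-fifth of the balance (837,000), for a total of 957,000. The remaining 3,348,000 passes to the descendants.
No child survives, so the initial division is made at the grandchildren's generation.
The descendants' portion (3,348,000) is divided into 9 shares of 372,000: Freya, Zofia, Ximena, Beatrix, Oona, Bertrand, and Bastian each take 372,000; Faisal's 372,000 share passes to Faisal's issue; Alma's 372,000 share passes to Alma's issue.
Faisal's share (372,000) is divided into 3 shares of 124,000: Wendel, Uma, and Flora each take 124,000.
Alma's share (372,000) is divided into 2 shares of 186,000: Nuria and Joris each take 186,000.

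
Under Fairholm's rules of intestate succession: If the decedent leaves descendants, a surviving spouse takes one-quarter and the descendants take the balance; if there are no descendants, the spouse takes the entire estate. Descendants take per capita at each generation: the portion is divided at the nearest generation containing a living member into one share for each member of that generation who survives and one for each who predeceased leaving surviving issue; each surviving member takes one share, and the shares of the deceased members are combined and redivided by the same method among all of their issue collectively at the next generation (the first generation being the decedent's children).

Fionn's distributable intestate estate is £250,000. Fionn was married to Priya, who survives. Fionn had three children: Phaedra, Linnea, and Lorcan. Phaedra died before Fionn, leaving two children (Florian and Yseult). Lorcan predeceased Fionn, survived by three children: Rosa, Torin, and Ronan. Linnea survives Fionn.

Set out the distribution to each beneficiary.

Priya: £62,500; Florian: £25,000; Yseult: £25,000; Linnea: £62,500; Rosa: £25,000; Torin: £25,000; Ronan: £25,000

Priya takes one-quarter of £250,000 = £62,500. The remaining £187,500 passes to the descendants.
The descendants' portion (£187,500) is divided at the children's generation into 3 shares of £62,500. Linnea takes £62,500. The 2 shares of the deceased (Phaedra and Lorcan) are combined into a pool of £125,000.
That pool (£125,000) is divided at the grandchildren's generation equally among Florian, Yseult, Rosa, Torin, and Ronan: £25,000 each.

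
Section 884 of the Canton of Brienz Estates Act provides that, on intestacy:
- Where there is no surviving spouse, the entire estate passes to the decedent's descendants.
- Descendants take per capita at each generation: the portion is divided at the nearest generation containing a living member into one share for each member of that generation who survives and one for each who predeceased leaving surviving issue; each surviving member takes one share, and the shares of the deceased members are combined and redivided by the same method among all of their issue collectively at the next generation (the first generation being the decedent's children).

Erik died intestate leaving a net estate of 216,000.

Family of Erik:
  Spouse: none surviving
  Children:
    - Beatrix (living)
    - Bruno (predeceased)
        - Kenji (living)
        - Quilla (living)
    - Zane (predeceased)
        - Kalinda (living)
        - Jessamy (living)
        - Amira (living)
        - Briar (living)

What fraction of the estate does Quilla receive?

The entire 216,000 passes to the descendants.
That amount (216,000) is divided at the children's generation into 3 shares of 72,000. Beatrix takes 72,000. The 2 shares of the deceased (Bruno and Zane) are combined into a pool of 144,000.
That pool (144,000) is divided at the grandchildren's generation equally among Kenji, Quilla, Kalinda, Jessamy, Amira, and Briar: 24,000 each.

Quilla receives 1/9 of the estate.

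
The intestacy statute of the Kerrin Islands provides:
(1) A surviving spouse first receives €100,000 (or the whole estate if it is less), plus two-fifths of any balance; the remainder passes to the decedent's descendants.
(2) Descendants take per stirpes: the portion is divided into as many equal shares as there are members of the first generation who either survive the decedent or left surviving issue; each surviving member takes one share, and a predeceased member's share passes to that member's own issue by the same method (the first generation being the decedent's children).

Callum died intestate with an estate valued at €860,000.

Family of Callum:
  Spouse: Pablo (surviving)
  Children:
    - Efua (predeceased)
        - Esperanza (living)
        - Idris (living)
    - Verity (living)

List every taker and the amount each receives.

Pablo first takes €100,000, leaving a balance of €760,000. Pablo then takes two-fifths of the balance (€304,000), for a total of €404,000. The remaining €456,000 passes to the descendants.
The descendants' portion (€456,000) is divided into 2 shares of €228,000: Verity takes €228,000; Efua's €228,000 share passes to Efua's issue.
Efua's share (€228,000) is divided into 2 shares of €114,000: Esperanza and Idris each take €114,000.

Pablo: €404,000; Esperanza: €114,000; Idris: €114,000; Verity: €228,000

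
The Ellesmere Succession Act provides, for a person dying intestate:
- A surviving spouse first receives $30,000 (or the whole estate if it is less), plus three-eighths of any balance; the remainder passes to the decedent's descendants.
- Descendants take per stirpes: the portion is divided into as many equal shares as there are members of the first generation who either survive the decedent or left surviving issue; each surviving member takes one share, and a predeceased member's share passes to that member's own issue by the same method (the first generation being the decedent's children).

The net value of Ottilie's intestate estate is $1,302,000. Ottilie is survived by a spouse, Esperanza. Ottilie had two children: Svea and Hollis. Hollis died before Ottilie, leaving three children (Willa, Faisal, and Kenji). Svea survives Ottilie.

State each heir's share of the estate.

Esperanza first takes $30,000, leaving a balance of $1,272,000. Esperanza then takes three-eighths of the balance ($477,000), for a total of $507,000. The remaining $795,000 passes to the descendants.
The descendants' portion ($795,000) is divided into 2 shares of $397,500: Svea takes $397,500; Hollis's $397,500 share passes to Hollis's issue.
Hollis's share ($397,500) is divided into 3 shares of $132,500: Willa, Faisal, and Kenji each take $132,500.

Esperanza: $507,000; Svea: $397,500; Willa: $132,500; Faisal: $132,500; Kenji: $132,500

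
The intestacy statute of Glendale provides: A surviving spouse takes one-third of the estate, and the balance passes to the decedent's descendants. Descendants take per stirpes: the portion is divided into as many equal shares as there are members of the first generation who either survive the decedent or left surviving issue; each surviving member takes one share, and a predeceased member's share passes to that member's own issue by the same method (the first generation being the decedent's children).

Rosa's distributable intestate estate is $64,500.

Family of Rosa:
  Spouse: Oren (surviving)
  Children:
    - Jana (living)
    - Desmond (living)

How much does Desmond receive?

Oren takes one-third of $64,500 = $21,500. The remaining $43,000 passes to the descendants.
The descendants' portion ($43,000) is divided into 2 shares of $21,500: Jana and Desmond each take $21,500.

Desmond receives $21,500.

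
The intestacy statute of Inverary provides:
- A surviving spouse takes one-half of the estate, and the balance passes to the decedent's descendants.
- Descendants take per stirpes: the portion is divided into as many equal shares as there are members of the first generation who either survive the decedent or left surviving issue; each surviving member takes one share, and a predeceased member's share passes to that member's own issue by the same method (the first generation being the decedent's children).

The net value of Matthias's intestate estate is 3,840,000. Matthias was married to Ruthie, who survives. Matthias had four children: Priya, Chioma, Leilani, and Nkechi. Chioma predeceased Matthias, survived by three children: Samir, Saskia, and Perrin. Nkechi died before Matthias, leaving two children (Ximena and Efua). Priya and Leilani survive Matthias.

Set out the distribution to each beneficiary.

Ruthie takes one-half of 3,840,000 = 1,920,000. The remaining 1,920,000 passes to the descendants.
The descendants' portion (1,920,000) is divided into 4 shares of 480,000: Priya and Leilani each take 480,000; Chioma's 480,000 share passes to Chioma's issue; Nkechi's 480,000 share passes to Nkechi's issue.
Chioma's share (480,000) is divided into 3 shares of 160,000: Samir, Saskia, and Perrin each take 160,000.
Nkechi's share (480,000) is divided into 2 shares of 240,000: Ximena and Efua each take 240,000.

Ruthie: 1,920,000; Priya: 480,000; Samir: 160,000; Saskia: 160,000; Perrin: 160,000; Leilani: 480,000; Ximena: 240,000; Efua: 240,000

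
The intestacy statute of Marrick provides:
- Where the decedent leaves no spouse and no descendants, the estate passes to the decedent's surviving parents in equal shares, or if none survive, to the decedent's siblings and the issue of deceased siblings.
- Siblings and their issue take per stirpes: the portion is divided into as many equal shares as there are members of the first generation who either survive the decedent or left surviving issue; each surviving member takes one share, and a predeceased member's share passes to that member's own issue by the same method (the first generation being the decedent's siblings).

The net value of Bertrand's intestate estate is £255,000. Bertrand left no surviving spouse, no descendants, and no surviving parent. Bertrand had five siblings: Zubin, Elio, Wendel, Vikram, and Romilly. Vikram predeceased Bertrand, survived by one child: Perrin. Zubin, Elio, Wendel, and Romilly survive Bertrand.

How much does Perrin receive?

The entire £255,000 passes to the siblings and their issue.
That amount (£255,000) is divided into 5 shares of £51,000: Zubin, Elio, Wendel, and Romilly each take £51,000; Vikram's £51,000 share passes to Vikram's issue.
Vikram's share (£51,000) passes entirely to Perrin.

Perrin receives £51,000.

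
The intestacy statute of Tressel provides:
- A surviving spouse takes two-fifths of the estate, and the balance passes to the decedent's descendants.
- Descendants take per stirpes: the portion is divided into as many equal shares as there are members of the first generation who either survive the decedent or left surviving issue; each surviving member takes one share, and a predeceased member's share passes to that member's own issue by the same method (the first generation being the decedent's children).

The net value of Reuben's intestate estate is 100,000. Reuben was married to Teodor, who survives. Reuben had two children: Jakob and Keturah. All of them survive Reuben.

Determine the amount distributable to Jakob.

Teodor takes two-fifths of 100,000 = 40,000. The remaining 60,000 passes to the descendants.
The descendants' portion (60,000) is divided into 2 shares of 30,000: Jakob and Keturah each take 30,000.

Jakob receives 30,000.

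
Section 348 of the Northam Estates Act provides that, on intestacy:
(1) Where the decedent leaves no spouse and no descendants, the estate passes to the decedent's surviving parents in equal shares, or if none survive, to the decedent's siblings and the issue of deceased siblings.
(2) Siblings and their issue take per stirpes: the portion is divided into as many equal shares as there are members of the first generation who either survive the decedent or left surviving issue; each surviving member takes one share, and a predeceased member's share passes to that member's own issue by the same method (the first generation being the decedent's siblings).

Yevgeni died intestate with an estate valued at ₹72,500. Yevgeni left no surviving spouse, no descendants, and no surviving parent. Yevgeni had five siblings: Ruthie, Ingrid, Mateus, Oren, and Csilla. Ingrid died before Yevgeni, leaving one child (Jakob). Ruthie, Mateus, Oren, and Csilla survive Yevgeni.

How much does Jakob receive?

The entire ₹72,500 passes to the siblings and their issue.
That amount (₹72,500) is divided into 5 shares of ₹14,500: Ruthie, Mateus, Oren, and Csilla each take ₹14,500; Ingrid's ₹14,500 share passes to Ingrid's issue.
Ingrid's share (₹14,500) passes entirely to Jakob.

Jakob receives ₹14,500.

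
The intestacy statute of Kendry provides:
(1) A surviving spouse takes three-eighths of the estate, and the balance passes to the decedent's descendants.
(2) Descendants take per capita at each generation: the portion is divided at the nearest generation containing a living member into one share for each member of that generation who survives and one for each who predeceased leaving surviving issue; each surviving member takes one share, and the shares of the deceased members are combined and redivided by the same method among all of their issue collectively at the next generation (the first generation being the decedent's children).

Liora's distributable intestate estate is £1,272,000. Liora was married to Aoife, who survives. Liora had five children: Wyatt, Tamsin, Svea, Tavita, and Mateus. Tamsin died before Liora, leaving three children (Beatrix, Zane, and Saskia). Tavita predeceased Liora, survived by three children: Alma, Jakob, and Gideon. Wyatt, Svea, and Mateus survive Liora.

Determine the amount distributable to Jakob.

Jakob receives £53,000.

Aoife takes three-eighths of £1,272,000 = £477,000. The remaining £795,000 passes to the descendants.
The descendants' portion (£795,000) is divided at the children's generation into 5 shares of £159,000. Wyatt, Svea, and Mateus each take £159,000. The 2 shares of the deceased (Tamsin and Tavita) are combined into a pool of £318,000.
That pool (£318,000) is divided at the grandchildren's generation equally among Beatrix, Zane, Saskia, Alma, Jakob, and Gideon: £53,000 each.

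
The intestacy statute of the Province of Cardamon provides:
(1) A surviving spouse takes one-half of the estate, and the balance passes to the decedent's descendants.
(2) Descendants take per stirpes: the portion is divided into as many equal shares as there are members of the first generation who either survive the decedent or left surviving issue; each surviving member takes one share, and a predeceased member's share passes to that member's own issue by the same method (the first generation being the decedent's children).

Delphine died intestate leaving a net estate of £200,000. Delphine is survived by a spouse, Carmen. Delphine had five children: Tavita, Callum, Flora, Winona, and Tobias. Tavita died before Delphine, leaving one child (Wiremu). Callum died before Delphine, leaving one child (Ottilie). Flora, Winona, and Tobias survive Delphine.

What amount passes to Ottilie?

Ottilie receives £20,000.

Carmen takes one-half of £200,000 = £100,000. The remaining £100,000 passes to the descendants.
The descendants' portion (£100,000) is divided into 5 shares of £20,000: Flora, Winona, and Tobias each take £20,000; Tavita's £20,000 share passes to Tavita's issue; Callum's £20,000 share passes to Callum's issue.
Tavita's share (£20,000) passes entirely to Wiremu.
Callum's share (£20,000) passes entirely to Ottilie.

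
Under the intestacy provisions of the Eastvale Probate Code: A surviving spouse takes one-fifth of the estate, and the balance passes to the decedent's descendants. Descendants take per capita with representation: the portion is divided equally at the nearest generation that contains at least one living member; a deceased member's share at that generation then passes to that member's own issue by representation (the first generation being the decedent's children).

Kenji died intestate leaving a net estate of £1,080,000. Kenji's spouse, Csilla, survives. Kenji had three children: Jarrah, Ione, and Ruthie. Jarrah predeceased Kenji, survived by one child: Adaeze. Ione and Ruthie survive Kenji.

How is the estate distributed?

Csilla takes one-fifth of £1,080,000 = £216,000. The remaining £864,000 passes to the descendants.
The descendants' portion (£864,000) is divided into 3 shares of £288,000: Ione and Ruthie each take £288,000; Jarrah's £288,000 share passes to Jarrah's issue.
Jarrah's share (£288,000) passes entirely to Adaeze.

Csilla: £216,000; Adaeze: £288,000; Ione: £288,000; Ruthie: £288,000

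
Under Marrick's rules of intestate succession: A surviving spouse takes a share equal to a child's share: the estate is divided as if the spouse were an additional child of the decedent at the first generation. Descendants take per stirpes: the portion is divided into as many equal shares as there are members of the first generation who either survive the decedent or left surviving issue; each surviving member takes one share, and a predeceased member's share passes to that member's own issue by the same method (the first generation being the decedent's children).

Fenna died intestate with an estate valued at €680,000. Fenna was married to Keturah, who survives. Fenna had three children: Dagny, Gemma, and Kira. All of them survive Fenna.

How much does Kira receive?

The spouse counts as an additional share at the children's level, so there are 4 primary shares of €170,000. Keturah takes one such share (€170,000).
The children's combined portion (€510,000) is divided into 3 shares of €170,000: Dagny, Gemma, and Kira each take €170,000.

Kira receives €170,000.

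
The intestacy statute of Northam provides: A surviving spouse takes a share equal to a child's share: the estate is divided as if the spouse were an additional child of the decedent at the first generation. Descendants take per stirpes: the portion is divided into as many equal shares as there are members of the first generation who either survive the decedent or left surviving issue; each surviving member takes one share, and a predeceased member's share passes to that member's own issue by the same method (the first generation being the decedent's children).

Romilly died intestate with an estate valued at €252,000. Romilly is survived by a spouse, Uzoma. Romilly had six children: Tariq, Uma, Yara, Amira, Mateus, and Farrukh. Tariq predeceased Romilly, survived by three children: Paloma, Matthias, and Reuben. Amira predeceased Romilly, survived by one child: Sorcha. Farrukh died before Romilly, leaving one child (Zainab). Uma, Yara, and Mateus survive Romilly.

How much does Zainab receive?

The spouse counts as an additional share at the children's level, so there are 7 primary shares of €36,000. Uzoma takes one such share (€36,000).
The children's combined portion (€216,000) is divided into 6 shares of €36,000: Uma, Yara, and Mateus each take €36,000; Tariq's €36,000 share passes to Tariq's issue; Amira's €36,000 share passes to Amira's issue; Farrukh's €36,000 share passes to Farrukh's issue.
Tariq's share (€36,000) is divided into 3 shares of €12,000: Paloma, Matthias, and Reuben each take €12,000.
Amira's share (€36,000) passes entirely to Sorcha.
Farrukh's share (€36,000) passes entirely to Zainab.

Zainab receives €36,000.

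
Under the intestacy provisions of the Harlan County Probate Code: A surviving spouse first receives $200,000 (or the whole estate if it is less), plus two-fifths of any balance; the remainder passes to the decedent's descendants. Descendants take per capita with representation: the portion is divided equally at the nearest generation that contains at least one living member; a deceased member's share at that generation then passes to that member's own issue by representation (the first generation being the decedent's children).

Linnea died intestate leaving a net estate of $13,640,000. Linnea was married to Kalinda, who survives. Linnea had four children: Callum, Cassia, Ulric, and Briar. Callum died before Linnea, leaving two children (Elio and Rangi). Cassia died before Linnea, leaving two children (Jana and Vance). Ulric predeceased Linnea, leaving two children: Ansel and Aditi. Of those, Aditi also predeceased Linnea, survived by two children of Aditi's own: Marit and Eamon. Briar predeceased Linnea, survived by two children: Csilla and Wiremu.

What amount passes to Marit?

Marit receives $504,000.

Kalinda first takes $200,000, leaving a balance of $13,440,000. Kalinda then takes two-fifths of the balance ($5,376,000), for a total of $5,576,000. The remaining $8,064,000 passes to the descendants.
No child survives, so the initial division is made at the grandchildren's generation.
The descendants' portion ($8,064,000) is divided into 8 shares of $1,008,000: Elio, Rangi, Jana, Vance, Ansel, Csilla, and Wiremu each take $1,008,000; Aditi's $1,008,000 share passes to Aditi's issue.
Aditi's share ($1,008,000) is divided into 2 shares of $504,000: Marit and Eamon each take $504,000.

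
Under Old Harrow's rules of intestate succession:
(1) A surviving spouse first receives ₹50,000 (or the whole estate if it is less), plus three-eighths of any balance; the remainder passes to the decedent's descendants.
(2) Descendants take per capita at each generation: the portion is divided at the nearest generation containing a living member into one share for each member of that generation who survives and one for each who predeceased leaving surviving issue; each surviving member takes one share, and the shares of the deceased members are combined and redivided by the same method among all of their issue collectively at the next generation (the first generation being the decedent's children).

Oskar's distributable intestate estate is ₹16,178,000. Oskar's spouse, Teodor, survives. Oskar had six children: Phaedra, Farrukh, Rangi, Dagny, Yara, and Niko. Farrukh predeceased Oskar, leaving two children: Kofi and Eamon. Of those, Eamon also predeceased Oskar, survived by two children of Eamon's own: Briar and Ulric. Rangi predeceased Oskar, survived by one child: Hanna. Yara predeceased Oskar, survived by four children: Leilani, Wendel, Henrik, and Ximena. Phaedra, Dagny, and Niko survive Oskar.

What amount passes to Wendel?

Wendel receives ₹720,000.

Teodor first takes ₹50,000, leaving a balance of ₹16,128,000. Teodor then takes three-eighths of the balance (₹6,048,000), for a total of ₹6,098,000. The remaining ₹10,080,000 passes to the descendants.
The descendants' portion (₹10,080,000) is divided at the children's generation into 6 shares of ₹1,680,000. Phaedra, Dagny, and Niko each take ₹1,680,000. The 3 shares of the deceased (Farrukh, Rangi, and Yara) are combined into a pool of ₹5,040,000.
That pool (₹5,040,000) is divided at the grandchildren's generation into 7 shares of ₹720,000. Kofi, Hanna, Leilani, Wendel, Henrik, and Ximena each take ₹720,000. The remaining share for the deceased Eamon (₹720,000) is carried to the next generation.
That pool (₹720,000) is divided at the great-grandchildren's generation equally among Briar and Ulric: ₹360,000 each.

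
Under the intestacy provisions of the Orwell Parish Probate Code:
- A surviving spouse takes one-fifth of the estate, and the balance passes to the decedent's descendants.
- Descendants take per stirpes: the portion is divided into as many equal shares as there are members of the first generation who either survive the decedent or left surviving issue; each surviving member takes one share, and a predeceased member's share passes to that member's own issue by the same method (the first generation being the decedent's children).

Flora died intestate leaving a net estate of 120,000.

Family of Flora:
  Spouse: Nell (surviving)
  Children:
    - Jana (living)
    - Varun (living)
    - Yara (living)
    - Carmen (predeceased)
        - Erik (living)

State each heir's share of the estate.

Nell: 24,000; Jana: 24,000; Varun: 24,000; Yara: 24,000; Erik: 24,000

Nell takes one-fifth of 120,000 = 24,000. The remaining 96,000 passes to the descendants.
The descendants' portion (96,000) is divided into 4 shares of 24,000: Jana, Varun, and Yara each take 24,000; Carmen's 24,000 share passes to Carmen's issue.
Carmen's share (24,000) passes entirely to Erik.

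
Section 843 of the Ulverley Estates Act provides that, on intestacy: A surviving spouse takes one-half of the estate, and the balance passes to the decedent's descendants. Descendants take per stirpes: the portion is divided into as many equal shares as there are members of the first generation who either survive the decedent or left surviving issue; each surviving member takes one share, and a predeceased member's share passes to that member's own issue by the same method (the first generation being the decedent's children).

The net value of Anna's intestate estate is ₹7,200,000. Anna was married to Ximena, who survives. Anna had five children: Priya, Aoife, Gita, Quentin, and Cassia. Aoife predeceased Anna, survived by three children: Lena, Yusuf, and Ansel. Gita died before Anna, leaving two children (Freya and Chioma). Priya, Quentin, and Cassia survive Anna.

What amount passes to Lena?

Ximena takes one-half of ₹7,200,000 = ₹3,600,000. The remaining ₹3,600,000 passes to the descendants.
The descendants' portion (₹3,600,000) is divided into 5 shares of ₹720,000: Priya, Quentin, and Cassia each take ₹720,000; Aoife's ₹720,000 share passes to Aoife's issue; Gita's ₹720,000 share passes to Gita's issue.
Aoife's share (₹720,000) is divided into 3 shares of ₹240,000: Lena, Yusuf, and Ansel each take ₹240,000.
Gita's share (₹720,000) is divided into 2 shares of ₹360,000: Freya and Chioma each take ₹360,000.

Lena receives ₹240,000.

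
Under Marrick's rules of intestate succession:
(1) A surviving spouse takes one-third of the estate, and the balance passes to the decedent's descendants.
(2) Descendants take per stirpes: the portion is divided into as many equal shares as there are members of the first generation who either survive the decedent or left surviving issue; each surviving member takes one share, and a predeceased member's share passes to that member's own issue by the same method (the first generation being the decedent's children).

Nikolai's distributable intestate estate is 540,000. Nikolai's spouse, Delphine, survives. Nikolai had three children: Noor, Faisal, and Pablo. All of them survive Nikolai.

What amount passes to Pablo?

Pablo receives 120,000.

Delphine takes one-third of 540,000 = 180,000. The remaining 360,000 passes to the descendants.
The descendants' portion (360,000) is divided into 3 shares of 120,000: Noor, Faisal, and Pablo each take 120,000.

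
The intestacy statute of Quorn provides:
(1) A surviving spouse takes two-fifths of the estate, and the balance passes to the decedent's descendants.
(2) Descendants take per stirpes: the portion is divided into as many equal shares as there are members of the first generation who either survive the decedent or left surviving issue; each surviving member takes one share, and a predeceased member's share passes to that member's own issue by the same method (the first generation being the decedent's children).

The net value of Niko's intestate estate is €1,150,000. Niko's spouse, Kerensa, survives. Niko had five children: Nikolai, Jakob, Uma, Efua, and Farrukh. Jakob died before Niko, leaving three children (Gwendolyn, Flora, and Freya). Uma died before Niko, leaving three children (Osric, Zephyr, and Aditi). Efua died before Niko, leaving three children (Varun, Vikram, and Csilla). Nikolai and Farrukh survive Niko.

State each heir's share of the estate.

Kerensa takes two-fifths of €1,150,000 = €460,000. The remaining €690,000 passes to the descendants.
The descendants' portion (€690,000) is divided into 5 shares of €138,000: Nikolai and Farrukh each take €138,000; Jakob's €138,000 share passes to Jakob's issue; Uma's €138,000 share passes to Uma's issue; Efua's €138,000 share passes to Efua's issue.
Jakob's share (€138,000) is divided into 3 shares of €46,000: Gwendolyn, Flora, and Freya each take €46,000.
Uma's share (€138,000) is divided into 3 shares of €46,000: Osric, Zephyr, and Aditi each take €46,000.
Efua's share (€138,000) is divided into 3 shares of €46,000: Varun, Vikram, and Csilla each take €46,000.

Kerensa: €460,000; Nikolai: €138,000; Gwendolyn: €46,000; Flora: €46,000; Freya: €46,000; Osric: €46,000; Zephyr: €46,000; Aditi: €46,000; Varun: €46,000; Vikram: €46,000; Csilla: €46,000; Farrukh: €138,000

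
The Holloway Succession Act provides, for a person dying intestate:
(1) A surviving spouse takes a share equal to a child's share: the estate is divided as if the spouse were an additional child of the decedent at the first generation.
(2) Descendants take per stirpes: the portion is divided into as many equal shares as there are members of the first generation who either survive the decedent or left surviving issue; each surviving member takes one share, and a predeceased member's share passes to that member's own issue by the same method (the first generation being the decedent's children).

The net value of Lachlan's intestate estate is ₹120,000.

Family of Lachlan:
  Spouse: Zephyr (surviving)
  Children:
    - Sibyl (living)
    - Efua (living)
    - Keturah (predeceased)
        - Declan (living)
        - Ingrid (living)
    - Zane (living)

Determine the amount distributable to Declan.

Declan receives ₹12,000.

The spouse counts as an additional share at the children's level, so there are 5 primary shares of ₹24,000. Zephyr takes one such share (₹24,000).
The children's combined portion (₹96,000) is divided into 4 shares of ₹24,000: Sibyl, Efua, and Zane each take ₹24,000; Keturah's ₹24,000 share passes to Keturah's issue.
Keturah's share (₹24,000) is divided into 2 shares of ₹12,000: Declan and Ingrid each take ₹12,000.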